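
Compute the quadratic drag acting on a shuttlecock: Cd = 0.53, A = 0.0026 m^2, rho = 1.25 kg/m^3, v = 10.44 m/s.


Fd = 0.5 * Cd * rho * A * v^2
Fd = 0.5 * 0.53 * 1.25 * 0.0026 * 10.44^2
v^2 = 108.9936
Fd = 0.5 * 0.53 * 1.25 * 0.0026 * 108.9936 = 0.0939 N

0.0939 N


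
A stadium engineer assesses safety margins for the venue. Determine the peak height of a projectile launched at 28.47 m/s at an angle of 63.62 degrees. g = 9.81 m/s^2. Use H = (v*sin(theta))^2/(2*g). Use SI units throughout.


H = (v*sin(theta))^2 / (2*g)
vy = v*sin(theta) = 28.47 * sin(63.62 deg) = 25.5053 m/s
H = vy^2 / (2*g) = 650.5219 / (2*9.81)
H = 650.5219 / 19.62 = 33.1561 m

33.1561 m


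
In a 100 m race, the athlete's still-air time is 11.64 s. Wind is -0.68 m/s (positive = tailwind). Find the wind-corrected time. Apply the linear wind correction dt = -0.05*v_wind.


dt = -0.05 * v_wind = -0.05 * -0.68 = 0.034 s
t_corrected = t_still + dt = 11.64 + (0.034)
t_corrected = 11.674 s

11.674 s


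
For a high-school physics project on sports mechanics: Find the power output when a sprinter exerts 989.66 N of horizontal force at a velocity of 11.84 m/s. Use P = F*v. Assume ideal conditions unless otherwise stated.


P = F * v
P = 989.66 * 11.84
P = 11717.5744 W

11717.5744 W


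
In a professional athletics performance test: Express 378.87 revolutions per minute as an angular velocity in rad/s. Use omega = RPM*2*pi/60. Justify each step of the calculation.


omega = RPM * 2 * pi / 60
omega = 378.87 * 2 * 3.14159 / 60
omega = 2380.5104 / 60 = 39.6752 rad/s

39.6752 rad/s


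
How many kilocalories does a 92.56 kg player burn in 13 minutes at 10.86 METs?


kcal = MET * mass * time_hr
Convert time: 13 min = 0.2167 hr
kcal = 10.86 * 92.56 * 0.2167
kcal = 217.7937 kcal

217.7937 kcal


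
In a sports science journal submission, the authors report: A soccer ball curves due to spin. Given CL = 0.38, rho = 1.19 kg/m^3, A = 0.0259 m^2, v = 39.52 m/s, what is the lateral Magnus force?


FM = 0.5 * CL * rho * A * v^2
FM = 0.5 * 0.38 * 1.19 * 0.0259 * 39.52^2
v^2 = 1561.8304
FM = 0.5 * 0.38 * 1.19 * 0.0259 * 1561.8304 = 9.1461 N

9.1461 N


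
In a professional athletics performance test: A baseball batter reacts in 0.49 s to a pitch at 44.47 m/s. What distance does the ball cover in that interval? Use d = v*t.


d = v * t
d = 44.47 * 0.49
d = 21.7903 m

21.7903 m


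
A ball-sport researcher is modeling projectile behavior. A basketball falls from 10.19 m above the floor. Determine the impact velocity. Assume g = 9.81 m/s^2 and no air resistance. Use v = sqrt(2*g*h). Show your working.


v = sqrt(2 * g * h)
v = sqrt(2 * 9.81 * 10.19)
v = sqrt(199.9278) = 14.1396 m/s

14.1396 m/s


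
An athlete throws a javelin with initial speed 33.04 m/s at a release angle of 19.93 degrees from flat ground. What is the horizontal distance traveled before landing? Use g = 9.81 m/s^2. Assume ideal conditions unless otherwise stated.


R = v^2 * sin(2*theta) / g
Convert angle to radians: theta = 19.93 deg = 0.3478 rad
sin(2*theta) = sin(0.6957) = 0.6409
R = 33.04^2 * 0.6409 / 9.81
R = 1091.6416 * 0.6409 / 9.81 = 71.3199 m

71.3199 m


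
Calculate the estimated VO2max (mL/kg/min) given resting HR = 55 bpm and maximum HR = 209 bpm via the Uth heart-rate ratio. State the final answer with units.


VO2max = 15.3 * HRmax / HRrest
VO2max = 15.3 * 209 / 55
VO2max = 3197.7 / 55 = 58.14 mL/kg/min

58.14 mL/kg/min


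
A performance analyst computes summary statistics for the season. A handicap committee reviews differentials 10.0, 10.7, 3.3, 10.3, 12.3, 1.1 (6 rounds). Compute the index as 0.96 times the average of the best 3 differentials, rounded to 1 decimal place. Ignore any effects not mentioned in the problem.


All differentials: 10.0, 10.7, 3.3, 10.3, 12.3, 1.1
Sorted: 1.1, 3.3, 10.0, 10.3, 10.7, 12.3
Best 3: 1.1, 3.3, 10.0
Average of best = 14.4 / 3 = 4.8
Raw index = 4.8 * 0.96 = 4.608
Handicap index = round(4.608, 1) = 4.6

4.6


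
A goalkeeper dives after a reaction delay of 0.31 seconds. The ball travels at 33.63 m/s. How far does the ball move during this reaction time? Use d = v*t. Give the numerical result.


d = v * t
d = 33.63 * 0.31
d = 10.4253 m

10.4253 m


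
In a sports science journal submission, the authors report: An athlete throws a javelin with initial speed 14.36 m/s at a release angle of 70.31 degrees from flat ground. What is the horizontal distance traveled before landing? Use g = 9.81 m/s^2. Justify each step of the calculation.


R = v^2 * sin(2*theta) / g
Convert angle to radians: theta = 70.31 deg = 1.2271 rad
sin(2*theta) = sin(2.4543) = 0.6345
R = 14.36^2 * 0.6345 / 9.81
R = 206.2096 * 0.6345 / 9.81 = 13.3366 m

13.3366 m


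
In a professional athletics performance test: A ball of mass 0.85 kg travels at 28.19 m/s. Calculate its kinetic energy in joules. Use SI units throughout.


KE = 0.5 * m * v^2
KE = 0.5 * 0.85 * 28.19^2
KE = 0.5 * 0.85 * 794.6761 = 337.7373 J

337.7373 J


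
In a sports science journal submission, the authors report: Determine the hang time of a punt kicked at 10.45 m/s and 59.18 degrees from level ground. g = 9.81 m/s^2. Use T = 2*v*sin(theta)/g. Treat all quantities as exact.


T = 2*v*sin(theta)/g
sin(theta) = sin(59.18 deg) = 0.8588
T = 2*10.45*0.8588 / 9.81
T = 17.9485 / 9.81 = 1.8296 s

1.8296 s


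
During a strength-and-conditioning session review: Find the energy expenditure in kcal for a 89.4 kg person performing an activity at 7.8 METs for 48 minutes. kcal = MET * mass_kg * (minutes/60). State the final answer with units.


kcal = MET * mass * time_hr
Convert time: 48 min = 0.8 hr
kcal = 7.8 * 89.4 * 0.8
kcal = 557.856 kcal

557.856 kcal


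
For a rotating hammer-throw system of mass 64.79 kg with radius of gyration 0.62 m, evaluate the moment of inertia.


I = m * k^2
I = 64.79 * 0.62^2
I = 64.79 * 0.3844 = 24.9053 kg*m^2

24.9053 kg*m^2


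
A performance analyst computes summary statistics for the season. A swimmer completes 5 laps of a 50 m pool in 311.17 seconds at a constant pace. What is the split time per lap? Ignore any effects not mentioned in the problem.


Split time = total_time / n_laps = 311.17 / 5
Split time = 62.234 s per lap

62.234 s


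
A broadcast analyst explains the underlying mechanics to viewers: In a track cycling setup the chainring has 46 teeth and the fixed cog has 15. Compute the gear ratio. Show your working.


GR = front_teeth / rear_teeth
GR = 46 / 15
GR = 3.0667

3.0667


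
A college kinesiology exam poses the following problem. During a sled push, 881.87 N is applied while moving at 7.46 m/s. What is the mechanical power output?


P = F * v
P = 881.87 * 7.46
P = 6578.7502 W

6578.7502 W


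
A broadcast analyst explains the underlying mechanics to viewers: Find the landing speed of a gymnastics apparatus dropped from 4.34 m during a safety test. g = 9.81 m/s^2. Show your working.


v = sqrt(2 * g * h)
v = sqrt(2 * 9.81 * 4.34)
v = sqrt(85.1508) = 9.2277 m/s

9.2277 m/s


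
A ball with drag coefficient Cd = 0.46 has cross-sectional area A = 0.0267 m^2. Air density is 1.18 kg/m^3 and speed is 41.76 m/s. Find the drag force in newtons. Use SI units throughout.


Fd = 0.5 * Cd * rho * A * v^2
Fd = 0.5 * 0.46 * 1.18 * 0.0267 * 41.76^2
v^2 = 1743.8976
Fd = 0.5 * 0.46 * 1.18 * 0.0267 * 1743.8976 = 12.6369 N

12.6369 N


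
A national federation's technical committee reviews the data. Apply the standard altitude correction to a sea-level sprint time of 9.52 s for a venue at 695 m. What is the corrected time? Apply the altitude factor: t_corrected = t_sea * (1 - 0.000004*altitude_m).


Correction factor = 1 - 0.000004 * 695 = 0.99722
t_corrected = t_sea * factor = 9.52 * 0.99722
t_corrected = 9.4935 s

9.4935 s


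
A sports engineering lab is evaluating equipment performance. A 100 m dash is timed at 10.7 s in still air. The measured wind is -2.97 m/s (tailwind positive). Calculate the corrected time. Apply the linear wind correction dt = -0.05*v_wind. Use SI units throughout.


dt = -0.05 * v_wind = -0.05 * -2.97 = 0.1485 s
t_corrected = t_still + dt = 10.7 + (0.1485)
t_corrected = 10.8485 s

10.8485 s


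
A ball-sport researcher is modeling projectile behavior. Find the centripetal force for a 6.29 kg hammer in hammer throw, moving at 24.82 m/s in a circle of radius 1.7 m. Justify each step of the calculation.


Fc = m * v^2 / r
v^2 = 24.82^2 = 616.0324
Fc = 6.29 * 616.0324 / 1.7
Fc = 3874.8438 / 1.7 = 2279.3199 N

2279.3199 N


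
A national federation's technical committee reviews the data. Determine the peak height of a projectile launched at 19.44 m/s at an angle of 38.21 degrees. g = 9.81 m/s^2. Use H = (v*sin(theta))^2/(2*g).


H = (v*sin(theta))^2 / (2*g)
vy = v*sin(theta) = 19.44 * sin(38.21 deg) = 12.0245 m/s
H = vy^2 / (2*g) = 144.5892 / (2*9.81)
H = 144.5892 / 19.62 = 7.3695 m

7.3695 m


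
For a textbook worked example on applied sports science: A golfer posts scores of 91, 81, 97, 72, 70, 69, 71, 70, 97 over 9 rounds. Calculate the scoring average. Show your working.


Average = sum / n
Sum = 718
Average = 718 / 9 = 79.7778

79.7778


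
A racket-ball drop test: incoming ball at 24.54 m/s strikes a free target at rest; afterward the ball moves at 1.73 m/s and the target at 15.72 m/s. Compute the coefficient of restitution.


e = (v2_after - v1_after) / (v1_before - v2_before)
Numerator = 15.72 - 1.73 = 13.99
Denominator = 24.54 - 0 = 24.54
e = 13.99 / 24.54 = 0.5701

0.5701


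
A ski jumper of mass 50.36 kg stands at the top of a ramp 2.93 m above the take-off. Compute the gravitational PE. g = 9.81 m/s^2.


PE = m * g * h
PE = 50.36 * 9.81 * 2.93
PE = 494.0316 * 2.93 = 1447.5126 J

1447.5126 J


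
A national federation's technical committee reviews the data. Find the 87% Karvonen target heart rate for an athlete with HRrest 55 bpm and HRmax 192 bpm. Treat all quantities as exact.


Target = HRrest + pct*(HRmax - HRrest)
Heart rate reserve = HRmax - HRrest = 192 - 55 = 137 bpm
Fraction = 87% = 0.87
Target = 55 + 0.87 * 137
Target = 55 + 119.19 = 174.19 bpm

174.19 bpm


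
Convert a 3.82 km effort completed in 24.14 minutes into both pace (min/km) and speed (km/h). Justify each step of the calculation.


Pace = time / distance = 24.14 min / 3.82 km = 6.3194 min/km
Speed = distance / time_in_hours = 3.82 / 0.4023 hr
Speed = 9.4946 km/h

6.3194 min/km, 9.4946 km/h


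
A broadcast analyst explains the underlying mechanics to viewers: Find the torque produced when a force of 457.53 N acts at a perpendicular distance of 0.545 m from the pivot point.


tau = F * d
tau = 457.53 * 0.545
tau = 249.3538 N*m

249.3538 N*m


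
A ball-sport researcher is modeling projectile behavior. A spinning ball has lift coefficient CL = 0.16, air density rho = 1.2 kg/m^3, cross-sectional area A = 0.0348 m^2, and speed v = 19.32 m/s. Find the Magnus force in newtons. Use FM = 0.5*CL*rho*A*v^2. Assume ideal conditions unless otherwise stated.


FM = 0.5 * CL * rho * A * v^2
FM = 0.5 * 0.16 * 1.2 * 0.0348 * 19.32^2
v^2 = 373.2624
FM = 0.5 * 0.16 * 1.2 * 0.0348 * 373.2624 = 1.247 N

1.247 N


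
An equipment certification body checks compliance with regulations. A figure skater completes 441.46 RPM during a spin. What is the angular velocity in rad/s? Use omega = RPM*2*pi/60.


omega = RPM * 2 * pi / 60
omega = 441.46 * 2 * 3.14159 / 60
omega = 2773.775 / 60 = 46.2296 rad/s

46.2296 rad/s


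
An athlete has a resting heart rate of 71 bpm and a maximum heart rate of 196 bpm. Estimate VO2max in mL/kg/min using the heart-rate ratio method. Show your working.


VO2max = 15.3 * HRmax / HRrest
VO2max = 15.3 * 196 / 71
VO2max = 2998.8 / 71 = 42.2366 mL/kg/min

42.2366 mL/kg/min


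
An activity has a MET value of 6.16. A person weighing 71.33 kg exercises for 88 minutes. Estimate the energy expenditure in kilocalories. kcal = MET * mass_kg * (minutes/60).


kcal = MET * mass * time_hr
Convert time: 88 min = 1.4667 hr
kcal = 6.16 * 71.33 * 1.4667
kcal = 644.4428 kcal

644.4428 kcal


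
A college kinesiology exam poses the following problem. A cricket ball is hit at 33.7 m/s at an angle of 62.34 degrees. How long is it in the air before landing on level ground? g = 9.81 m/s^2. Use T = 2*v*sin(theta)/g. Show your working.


T = 2*v*sin(theta)/g
sin(theta) = sin(62.34 deg) = 0.8857
T = 2*33.7*0.8857 / 9.81
T = 59.6974 / 9.81 = 6.0854 s

6.0854 s


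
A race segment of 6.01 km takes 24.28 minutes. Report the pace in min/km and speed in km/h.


Pace = time / distance = 24.28 min / 6.01 km = 4.0399 min/km
Speed = distance / time_in_hours = 6.01 / 0.4047 hr
Speed = 14.8517 km/h

4.0399 min/km, 14.8517 km/h


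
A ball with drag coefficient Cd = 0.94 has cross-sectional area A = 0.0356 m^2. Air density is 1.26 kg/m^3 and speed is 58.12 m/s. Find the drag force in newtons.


Fd = 0.5 * Cd * rho * A * v^2
Fd = 0.5 * 0.94 * 1.26 * 0.0356 * 58.12^2
v^2 = 3377.9344
Fd = 0.5 * 0.94 * 1.26 * 0.0356 * 3377.9344 = 71.2147 N

71.2147 N


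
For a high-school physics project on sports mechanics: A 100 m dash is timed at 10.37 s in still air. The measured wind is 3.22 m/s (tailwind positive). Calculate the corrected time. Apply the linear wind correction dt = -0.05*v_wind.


dt = -0.05 * v_wind = -0.05 * 3.22 = -0.161 s
t_corrected = t_still + dt = 10.37 + (-0.161)
t_corrected = 10.209 s

10.209 s


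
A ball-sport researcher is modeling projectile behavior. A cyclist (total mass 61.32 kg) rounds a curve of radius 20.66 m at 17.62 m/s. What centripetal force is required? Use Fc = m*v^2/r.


Fc = m * v^2 / r
v^2 = 17.62^2 = 310.4644
Fc = 61.32 * 310.4644 / 20.66
Fc = 19037.677 / 20.66 = 921.4752 N

921.4752 N


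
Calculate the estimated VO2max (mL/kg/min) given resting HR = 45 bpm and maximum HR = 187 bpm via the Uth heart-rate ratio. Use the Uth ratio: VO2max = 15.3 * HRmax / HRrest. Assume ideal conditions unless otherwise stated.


VO2max = 15.3 * HRmax / HRrest
VO2max = 15.3 * 187 / 45
VO2max = 2861.1 / 45 = 63.58 mL/kg/min

63.58 mL/kg/min


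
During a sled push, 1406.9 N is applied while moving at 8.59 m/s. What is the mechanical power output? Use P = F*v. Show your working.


P = F * v
P = 1406.9 * 8.59
P = 12085.271 W

12085.271 W


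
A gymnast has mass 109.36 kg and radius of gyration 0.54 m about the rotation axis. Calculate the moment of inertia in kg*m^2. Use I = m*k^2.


I = m * k^2
I = 109.36 * 0.54^2
I = 109.36 * 0.2916 = 31.8894 kg*m^2

31.8894 kg*m^2


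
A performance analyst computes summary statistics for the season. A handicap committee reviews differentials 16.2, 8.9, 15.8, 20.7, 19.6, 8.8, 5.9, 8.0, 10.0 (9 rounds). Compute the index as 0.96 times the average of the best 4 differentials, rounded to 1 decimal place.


All differentials: 16.2, 8.9, 15.8, 20.7, 19.6, 8.8, 5.9, 8.0, 10.0
Sorted: 5.9, 8.0, 8.8, 8.9, 10.0, 15.8, 16.2, 19.6, 20.7
Best 4: 5.9, 8.0, 8.8, 8.9
Average of best = 31.6 / 4 = 7.9
Raw index = 7.9 * 0.96 = 7.584
Handicap index = round(7.584, 1) = 7.6

7.6


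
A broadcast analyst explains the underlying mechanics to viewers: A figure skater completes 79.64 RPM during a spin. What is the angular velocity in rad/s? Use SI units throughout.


omega = RPM * 2 * pi / 60
omega = 79.64 * 2 * 3.14159 / 60
omega = 500.3929 / 60 = 8.3399 rad/s

8.3399 rad/s


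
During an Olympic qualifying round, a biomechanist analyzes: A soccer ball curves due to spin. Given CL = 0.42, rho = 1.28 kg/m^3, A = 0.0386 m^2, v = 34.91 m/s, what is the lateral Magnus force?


FM = 0.5 * CL * rho * A * v^2
FM = 0.5 * 0.42 * 1.28 * 0.0386 * 34.91^2
v^2 = 1218.7081
FM = 0.5 * 0.42 * 1.28 * 0.0386 * 1218.7081 = 12.6449 N

12.6449 N


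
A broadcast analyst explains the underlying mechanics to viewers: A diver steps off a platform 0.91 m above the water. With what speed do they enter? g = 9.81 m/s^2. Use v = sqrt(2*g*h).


v = sqrt(2 * g * h)
v = sqrt(2 * 9.81 * 0.91)
v = sqrt(17.8542) = 4.2254 m/s

4.2254 m/s


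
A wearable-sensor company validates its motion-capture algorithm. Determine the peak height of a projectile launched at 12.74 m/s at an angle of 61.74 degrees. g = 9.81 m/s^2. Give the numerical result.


H = (v*sin(theta))^2 / (2*g)
vy = v*sin(theta) = 12.74 * sin(61.74 deg) = 11.2215 m/s
H = vy^2 / (2*g) = 125.922 / (2*9.81)
H = 125.922 / 19.62 = 6.418 m

6.418 m


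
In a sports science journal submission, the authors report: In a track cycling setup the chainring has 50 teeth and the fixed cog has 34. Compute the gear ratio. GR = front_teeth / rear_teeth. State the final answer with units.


GR = front_teeth / rear_teeth
GR = 50 / 34
GR = 1.4706

1.4706


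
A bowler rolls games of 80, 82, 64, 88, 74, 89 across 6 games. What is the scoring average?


Average = sum / n
Sum = 477
Average = 477 / 6 = 79.5

79.5


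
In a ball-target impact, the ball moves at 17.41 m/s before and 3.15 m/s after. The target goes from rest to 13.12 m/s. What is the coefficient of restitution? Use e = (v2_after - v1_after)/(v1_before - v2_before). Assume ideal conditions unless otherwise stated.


e = (v2_after - v1_after) / (v1_before - v2_before)
Numerator = 13.12 - 3.15 = 9.97
Denominator = 17.41 - 0 = 17.41
e = 9.97 / 17.41 = 0.5727

0.5727


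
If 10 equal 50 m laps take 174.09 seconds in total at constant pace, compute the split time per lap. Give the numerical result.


Split time = total_time / n_laps = 174.09 / 10
Split time = 17.409 s per lap

17.409 s


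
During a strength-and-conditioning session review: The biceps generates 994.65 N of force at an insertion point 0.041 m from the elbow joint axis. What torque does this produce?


tau = F * d
tau = 994.65 * 0.041
tau = 40.7807 N*m

40.7807 N*m


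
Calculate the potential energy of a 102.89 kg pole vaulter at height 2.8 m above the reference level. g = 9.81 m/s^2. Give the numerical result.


PE = m * g * h
PE = 102.89 * 9.81 * 2.8
PE = 1009.3509 * 2.8 = 2826.1825 J

2826.1825 J


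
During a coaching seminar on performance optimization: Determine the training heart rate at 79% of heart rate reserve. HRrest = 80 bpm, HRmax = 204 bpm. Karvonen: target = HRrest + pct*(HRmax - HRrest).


Target = HRrest + pct*(HRmax - HRrest)
Heart rate reserve = HRmax - HRrest = 204 - 80 = 124 bpm
Fraction = 79% = 0.79
Target = 80 + 0.79 * 124
Target = 80 + 97.96 = 177.96 bpm

177.96 bpm


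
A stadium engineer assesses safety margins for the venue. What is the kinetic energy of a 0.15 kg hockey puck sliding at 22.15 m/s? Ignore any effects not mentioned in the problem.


KE = 0.5 * m * v^2
KE = 0.5 * 0.15 * 22.15^2
KE = 0.5 * 0.15 * 490.6225 = 36.7967 J

36.7967 J


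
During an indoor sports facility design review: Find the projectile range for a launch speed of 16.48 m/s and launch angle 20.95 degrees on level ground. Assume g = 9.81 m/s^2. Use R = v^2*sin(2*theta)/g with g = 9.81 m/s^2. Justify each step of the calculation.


R = v^2 * sin(2*theta) / g
Convert angle to radians: theta = 20.95 deg = 0.3656 rad
sin(2*theta) = sin(0.7313) = 0.6678
R = 16.48^2 * 0.6678 / 9.81
R = 271.5904 * 0.6678 / 9.81 = 18.489 m

18.489 m


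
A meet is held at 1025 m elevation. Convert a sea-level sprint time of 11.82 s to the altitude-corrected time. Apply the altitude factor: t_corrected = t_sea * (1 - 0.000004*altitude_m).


Correction factor = 1 - 0.000004 * 1025 = 0.9959
t_corrected = t_sea * factor = 11.82 * 0.9959
t_corrected = 11.7715 s

11.7715 s


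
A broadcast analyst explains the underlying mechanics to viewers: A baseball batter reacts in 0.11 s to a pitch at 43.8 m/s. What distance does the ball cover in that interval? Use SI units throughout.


d = v * t
d = 43.8 * 0.11
d = 4.818 m

4.818 m


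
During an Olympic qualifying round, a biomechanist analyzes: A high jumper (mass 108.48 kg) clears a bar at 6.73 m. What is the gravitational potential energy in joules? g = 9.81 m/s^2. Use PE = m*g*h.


PE = m * g * h
PE = 108.48 * 9.81 * 6.73
PE = 1064.1888 * 6.73 = 7161.9906 J

7161.9906 J


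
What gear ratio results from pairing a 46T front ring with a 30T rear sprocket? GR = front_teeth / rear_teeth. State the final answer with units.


GR = front_teeth / rear_teeth
GR = 46 / 30
GR = 1.5333

1.5333


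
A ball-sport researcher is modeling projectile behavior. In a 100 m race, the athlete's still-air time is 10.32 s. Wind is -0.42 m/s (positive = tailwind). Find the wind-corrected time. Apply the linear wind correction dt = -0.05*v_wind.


dt = -0.05 * v_wind = -0.05 * -0.42 = 0.021 s
t_corrected = t_still + dt = 10.32 + (0.021)
t_corrected = 10.341 s

10.341 s


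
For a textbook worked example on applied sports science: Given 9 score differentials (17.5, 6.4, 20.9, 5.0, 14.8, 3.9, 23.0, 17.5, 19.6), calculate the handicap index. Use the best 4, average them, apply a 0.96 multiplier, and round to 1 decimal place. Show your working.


All differentials: 17.5, 6.4, 20.9, 5.0, 14.8, 3.9, 23.0, 17.5, 19.6
Sorted: 3.9, 5.0, 6.4, 14.8, 17.5, 17.5, 19.6, 20.9, 23.0
Best 4: 3.9, 5.0, 6.4, 14.8
Average of best = 30.1 / 4 = 7.525
Raw index = 7.525 * 0.96 = 7.224
Handicap index = round(7.224, 1) = 7.2

7.2


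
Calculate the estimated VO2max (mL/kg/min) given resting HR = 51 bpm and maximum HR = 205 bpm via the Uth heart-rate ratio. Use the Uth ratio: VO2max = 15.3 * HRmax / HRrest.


VO2max = 15.3 * HRmax / HRrest
VO2max = 15.3 * 205 / 51
VO2max = 3136.5 / 51 = 61.5 mL/kg/min

61.5 mL/kg/min


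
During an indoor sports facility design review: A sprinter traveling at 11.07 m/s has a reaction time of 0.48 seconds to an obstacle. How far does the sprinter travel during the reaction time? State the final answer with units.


d = v * t
d = 11.07 * 0.48
d = 5.3136 m

5.3136 m


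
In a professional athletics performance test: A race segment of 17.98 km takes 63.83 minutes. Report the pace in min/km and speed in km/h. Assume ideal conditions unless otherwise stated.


Pace = time / distance = 63.83 min / 17.98 km = 3.5501 min/km
Speed = distance / time_in_hours = 17.98 / 1.0638 hr
Speed = 16.9011 km/h

3.5501 min/km, 16.9011 km/h


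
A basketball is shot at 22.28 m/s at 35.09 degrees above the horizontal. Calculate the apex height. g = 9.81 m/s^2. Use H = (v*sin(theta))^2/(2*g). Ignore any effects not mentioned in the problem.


H = (v*sin(theta))^2 / (2*g)
vy = v*sin(theta) = 22.28 * sin(35.09 deg) = 12.8079 m/s
H = vy^2 / (2*g) = 164.0432 / (2*9.81)
H = 164.0432 / 19.62 = 8.361 m

8.361 m


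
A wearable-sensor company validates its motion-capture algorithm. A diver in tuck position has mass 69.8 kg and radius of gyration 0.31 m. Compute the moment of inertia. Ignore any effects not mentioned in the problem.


I = m * k^2
I = 69.8 * 0.31^2
I = 69.8 * 0.0961 = 6.7078 kg*m^2

6.7078 kg*m^2


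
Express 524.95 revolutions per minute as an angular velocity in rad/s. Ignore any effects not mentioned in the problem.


omega = RPM * 2 * pi / 60
omega = 524.95 * 2 * 3.14159 / 60
omega = 3298.3581 / 60 = 54.9726 rad/s

54.9726 rad/s


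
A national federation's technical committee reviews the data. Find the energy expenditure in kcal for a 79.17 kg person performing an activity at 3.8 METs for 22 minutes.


kcal = MET * mass * time_hr
Convert time: 22 min = 0.3667 hr
kcal = 3.8 * 79.17 * 0.3667
kcal = 110.3102 kcal

110.3102 kcal


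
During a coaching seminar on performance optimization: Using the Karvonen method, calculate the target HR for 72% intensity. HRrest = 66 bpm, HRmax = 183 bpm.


Target = HRrest + pct*(HRmax - HRrest)
Heart rate reserve = HRmax - HRrest = 183 - 66 = 117 bpm
Fraction = 72% = 0.72
Target = 66 + 0.72 * 117
Target = 66 + 84.24 = 150.24 bpm

150.24 bpm


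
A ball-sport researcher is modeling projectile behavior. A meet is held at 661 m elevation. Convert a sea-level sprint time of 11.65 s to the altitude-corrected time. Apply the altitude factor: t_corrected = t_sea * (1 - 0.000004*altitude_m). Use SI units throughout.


Correction factor = 1 - 0.000004 * 661 = 0.997356
t_corrected = t_sea * factor = 11.65 * 0.997356
t_corrected = 11.6192 s

11.6192 s


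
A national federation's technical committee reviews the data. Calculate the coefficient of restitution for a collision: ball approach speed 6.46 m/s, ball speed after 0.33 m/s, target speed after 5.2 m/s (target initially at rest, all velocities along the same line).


e = (v2_after - v1_after) / (v1_before - v2_before)
Numerator = 5.2 - 0.33 = 4.87
Denominator = 6.46 - 0 = 6.46
e = 4.87 / 6.46 = 0.7539

0.7539


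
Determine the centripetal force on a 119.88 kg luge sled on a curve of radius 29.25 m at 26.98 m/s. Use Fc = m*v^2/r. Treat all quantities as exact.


Fc = m * v^2 / r
v^2 = 26.98^2 = 727.9204
Fc = 119.88 * 727.9204 / 29.25
Fc = 87263.0976 / 29.25 = 2983.3538 N

2983.3538 N


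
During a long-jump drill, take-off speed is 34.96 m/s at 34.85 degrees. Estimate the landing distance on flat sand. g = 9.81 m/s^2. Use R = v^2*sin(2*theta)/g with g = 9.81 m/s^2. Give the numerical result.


R = v^2 * sin(2*theta) / g
Convert angle to radians: theta = 34.85 deg = 0.6082 rad
sin(2*theta) = sin(1.2165) = 0.9379
R = 34.96^2 * 0.9379 / 9.81
R = 1222.2016 * 0.9379 / 9.81 = 116.8491 m

116.8491 m


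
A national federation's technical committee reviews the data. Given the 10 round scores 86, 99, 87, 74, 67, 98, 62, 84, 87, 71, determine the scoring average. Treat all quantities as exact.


Average = sum / n
Sum = 815
Average = 815 / 10 = 81.5

81.5


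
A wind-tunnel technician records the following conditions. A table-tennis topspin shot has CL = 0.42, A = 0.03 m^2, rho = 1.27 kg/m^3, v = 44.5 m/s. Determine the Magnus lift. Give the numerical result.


FM = 0.5 * CL * rho * A * v^2
FM = 0.5 * 0.42 * 1.27 * 0.03 * 44.5^2
v^2 = 1980.25
FM = 0.5 * 0.42 * 1.27 * 0.03 * 1980.25 = 15.844 N

15.844 N


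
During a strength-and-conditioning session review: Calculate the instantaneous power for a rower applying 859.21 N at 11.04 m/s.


P = F * v
P = 859.21 * 11.04
P = 9485.6784 W

9485.6784 W


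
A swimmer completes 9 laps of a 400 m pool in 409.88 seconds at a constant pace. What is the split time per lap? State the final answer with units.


Split time = total_time / n_laps = 409.88 / 9
Split time = 45.5422 s per lap

45.5422 s


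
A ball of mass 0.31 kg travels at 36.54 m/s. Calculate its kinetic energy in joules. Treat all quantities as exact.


KE = 0.5 * m * v^2
KE = 0.5 * 0.31 * 36.54^2
KE = 0.5 * 0.31 * 1335.1716 = 206.9516 J

206.9516 J


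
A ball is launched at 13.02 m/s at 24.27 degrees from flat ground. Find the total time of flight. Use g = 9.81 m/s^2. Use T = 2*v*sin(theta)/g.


T = 2*v*sin(theta)/g
sin(theta) = sin(24.27 deg) = 0.411
T = 2*13.02*0.411 / 9.81
T = 10.7034 / 9.81 = 1.0911 s

1.0911 s


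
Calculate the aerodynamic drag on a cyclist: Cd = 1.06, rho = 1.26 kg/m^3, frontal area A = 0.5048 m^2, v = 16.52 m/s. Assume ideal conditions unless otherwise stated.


Fd = 0.5 * Cd * rho * A * v^2
Fd = 0.5 * 1.06 * 1.26 * 0.5048 * 16.52^2
v^2 = 272.9104
Fd = 0.5 * 1.06 * 1.26 * 0.5048 * 272.9104 = 91.9996 N

91.9996 N


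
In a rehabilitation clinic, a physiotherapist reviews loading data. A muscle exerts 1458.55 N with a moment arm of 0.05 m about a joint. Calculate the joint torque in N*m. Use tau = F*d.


tau = F * d
tau = 1458.55 * 0.05
tau = 72.9275 N*m

72.9275 N*m


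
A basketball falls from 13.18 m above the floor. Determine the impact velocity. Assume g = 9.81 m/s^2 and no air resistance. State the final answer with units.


v = sqrt(2 * g * h)
v = sqrt(2 * 9.81 * 13.18)
v = sqrt(258.5916) = 16.0808 m/s

16.0808 m/s


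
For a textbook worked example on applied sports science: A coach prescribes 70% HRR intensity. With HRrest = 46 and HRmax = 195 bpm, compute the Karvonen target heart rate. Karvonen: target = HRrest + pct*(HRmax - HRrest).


Target = HRrest + pct*(HRmax - HRrest)
Heart rate reserve = HRmax - HRrest = 195 - 46 = 149 bpm
Fraction = 70% = 0.7
Target = 46 + 0.7 * 149
Target = 46 + 104.3 = 150.3 bpm

150.3 bpm


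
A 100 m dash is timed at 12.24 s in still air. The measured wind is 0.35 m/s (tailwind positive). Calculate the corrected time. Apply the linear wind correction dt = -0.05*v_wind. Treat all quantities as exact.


dt = -0.05 * v_wind = -0.05 * 0.35 = -0.0175 s
t_corrected = t_still + dt = 12.24 + (-0.0175)
t_corrected = 12.2225 s

12.2225 s


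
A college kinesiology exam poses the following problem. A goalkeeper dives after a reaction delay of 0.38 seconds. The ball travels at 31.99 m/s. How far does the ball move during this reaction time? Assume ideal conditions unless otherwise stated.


d = v * t
d = 31.99 * 0.38
d = 12.1562 m

12.1562 m


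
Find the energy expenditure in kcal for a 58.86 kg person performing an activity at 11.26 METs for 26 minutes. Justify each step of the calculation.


kcal = MET * mass * time_hr
Convert time: 26 min = 0.4333 hr
kcal = 11.26 * 58.86 * 0.4333
kcal = 287.1976 kcal

287.1976 kcal


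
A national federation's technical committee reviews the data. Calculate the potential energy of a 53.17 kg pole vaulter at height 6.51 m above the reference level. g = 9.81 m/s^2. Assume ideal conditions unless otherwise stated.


PE = m * g * h
PE = 53.17 * 9.81 * 6.51
PE = 521.5977 * 6.51 = 3395.601 J

3395.601 J


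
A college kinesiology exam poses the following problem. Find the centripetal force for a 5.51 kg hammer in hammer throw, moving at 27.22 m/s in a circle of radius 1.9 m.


Fc = m * v^2 / r
v^2 = 27.22^2 = 740.9284
Fc = 5.51 * 740.9284 / 1.9
Fc = 4082.5155 / 1.9 = 2148.6924 N

2148.6924 N


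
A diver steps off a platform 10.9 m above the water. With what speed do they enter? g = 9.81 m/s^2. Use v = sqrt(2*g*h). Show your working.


v = sqrt(2 * g * h)
v = sqrt(2 * 9.81 * 10.9)
v = sqrt(213.858) = 14.6239 m/s

14.6239 m/s


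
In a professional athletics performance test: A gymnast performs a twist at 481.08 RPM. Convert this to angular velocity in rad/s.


omega = RPM * 2 * pi / 60
omega = 481.08 * 2 * 3.14159 / 60
omega = 3022.7148 / 60 = 50.3786 rad/s

50.3786 rad/s


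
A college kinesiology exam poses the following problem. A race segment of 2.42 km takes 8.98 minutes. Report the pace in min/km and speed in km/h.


Pace = time / distance = 8.98 min / 2.42 km = 3.7107 min/km
Speed = distance / time_in_hours = 2.42 / 0.1497 hr
Speed = 16.1693 km/h

3.7107 min/km, 16.1693 km/h


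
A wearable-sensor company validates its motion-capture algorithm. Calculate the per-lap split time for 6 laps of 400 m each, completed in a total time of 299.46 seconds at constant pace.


Split time = total_time / n_laps = 299.46 / 6
Split time = 49.91 s per lap

49.91 s


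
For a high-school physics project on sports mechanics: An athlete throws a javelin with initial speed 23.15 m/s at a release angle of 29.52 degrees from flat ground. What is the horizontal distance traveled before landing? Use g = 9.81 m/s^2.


R = v^2 * sin(2*theta) / g
Convert angle to radians: theta = 29.52 deg = 0.5152 rad
sin(2*theta) = sin(1.0304) = 0.8575
R = 23.15^2 * 0.8575 / 9.81
R = 535.9225 * 0.8575 / 9.81 = 46.8469 m

46.8469 m


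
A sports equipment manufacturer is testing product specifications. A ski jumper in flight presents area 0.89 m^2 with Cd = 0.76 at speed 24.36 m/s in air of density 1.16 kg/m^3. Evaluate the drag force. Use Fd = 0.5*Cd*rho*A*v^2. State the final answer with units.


Fd = 0.5 * Cd * rho * A * v^2
Fd = 0.5 * 0.76 * 1.16 * 0.89 * 24.36^2
v^2 = 593.4096
Fd = 0.5 * 0.76 * 1.16 * 0.89 * 593.4096 = 232.8017 N

232.8017 N


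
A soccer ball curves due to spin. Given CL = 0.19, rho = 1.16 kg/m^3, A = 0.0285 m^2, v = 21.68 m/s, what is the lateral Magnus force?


FM = 0.5 * CL * rho * A * v^2
FM = 0.5 * 0.19 * 1.16 * 0.0285 * 21.68^2
v^2 = 470.0224
FM = 0.5 * 0.19 * 1.16 * 0.0285 * 470.0224 = 1.4762 N

1.4762 N


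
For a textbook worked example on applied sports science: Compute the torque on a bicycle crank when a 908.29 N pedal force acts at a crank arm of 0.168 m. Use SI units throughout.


tau = F * d
tau = 908.29 * 0.168
tau = 152.5927 N*m

152.5927 N*m


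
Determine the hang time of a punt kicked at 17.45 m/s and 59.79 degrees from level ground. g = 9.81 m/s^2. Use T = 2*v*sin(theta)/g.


T = 2*v*sin(theta)/g
sin(theta) = sin(59.79 deg) = 0.8642
T = 2*17.45*0.8642 / 9.81
T = 30.1601 / 9.81 = 3.0744 s

3.0744 s


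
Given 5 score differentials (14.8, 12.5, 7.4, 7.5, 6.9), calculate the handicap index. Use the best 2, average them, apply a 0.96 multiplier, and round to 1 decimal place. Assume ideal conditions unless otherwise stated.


All differentials: 14.8, 12.5, 7.4, 7.5, 6.9
Sorted: 6.9, 7.4, 7.5, 12.5, 14.8
Best 2: 6.9, 7.4
Average of best = 14.3 / 2 = 7.15
Raw index = 7.15 * 0.96 = 6.864
Handicap index = round(6.864, 1) = 6.9

6.9


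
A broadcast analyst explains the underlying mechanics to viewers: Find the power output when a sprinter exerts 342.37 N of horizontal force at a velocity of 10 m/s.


P = F * v
P = 342.37 * 10
P = 3423.7 W

3423.7 W


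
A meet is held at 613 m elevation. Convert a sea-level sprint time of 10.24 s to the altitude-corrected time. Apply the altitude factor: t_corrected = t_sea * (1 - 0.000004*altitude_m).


Correction factor = 1 - 0.000004 * 613 = 0.997548
t_corrected = t_sea * factor = 10.24 * 0.997548
t_corrected = 10.2149 s

10.2149 s


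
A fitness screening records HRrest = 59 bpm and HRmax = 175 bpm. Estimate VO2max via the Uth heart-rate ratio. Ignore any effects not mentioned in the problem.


VO2max = 15.3 * HRmax / HRrest
VO2max = 15.3 * 175 / 59
VO2max = 2677.5 / 59 = 45.3814 mL/kg/min

45.3814 mL/kg/min


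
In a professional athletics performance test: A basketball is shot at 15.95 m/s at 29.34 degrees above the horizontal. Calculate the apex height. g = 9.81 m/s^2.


H = (v*sin(theta))^2 / (2*g)
vy = v*sin(theta) = 15.95 * sin(29.34 deg) = 7.8154 m/s
H = vy^2 / (2*g) = 61.0798 / (2*9.81)
H = 61.0798 / 19.62 = 3.1131 m

3.1131 m


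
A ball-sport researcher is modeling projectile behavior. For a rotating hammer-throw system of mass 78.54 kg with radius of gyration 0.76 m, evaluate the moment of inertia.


I = m * k^2
I = 78.54 * 0.76^2
I = 78.54 * 0.5776 = 45.3647 kg*m^2

45.3647 kg*m^2


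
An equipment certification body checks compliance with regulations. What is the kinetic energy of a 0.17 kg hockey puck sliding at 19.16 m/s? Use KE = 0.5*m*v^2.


KE = 0.5 * m * v^2
KE = 0.5 * 0.17 * 19.16^2
KE = 0.5 * 0.17 * 367.1056 = 31.204 J

31.204 J


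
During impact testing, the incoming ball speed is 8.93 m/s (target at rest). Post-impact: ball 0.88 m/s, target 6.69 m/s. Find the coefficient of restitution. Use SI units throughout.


e = (v2_after - v1_after) / (v1_before - v2_before)
Numerator = 6.69 - 0.88 = 5.81
Denominator = 8.93 - 0 = 8.93
e = 5.81 / 8.93 = 0.6506

0.6506


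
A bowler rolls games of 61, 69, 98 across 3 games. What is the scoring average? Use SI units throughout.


Average = sum / n
Sum = 228
Average = 228 / 3 = 76

76


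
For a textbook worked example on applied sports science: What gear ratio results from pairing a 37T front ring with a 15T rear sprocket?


GR = front_teeth / rear_teeth
GR = 37 / 15
GR = 2.4667

2.4667


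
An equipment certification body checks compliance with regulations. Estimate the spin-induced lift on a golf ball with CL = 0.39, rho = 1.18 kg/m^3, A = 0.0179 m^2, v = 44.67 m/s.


FM = 0.5 * CL * rho * A * v^2
FM = 0.5 * 0.39 * 1.18 * 0.0179 * 44.67^2
v^2 = 1995.4089
FM = 0.5 * 0.39 * 1.18 * 0.0179 * 1995.4089 = 8.2187 N

8.2187 N


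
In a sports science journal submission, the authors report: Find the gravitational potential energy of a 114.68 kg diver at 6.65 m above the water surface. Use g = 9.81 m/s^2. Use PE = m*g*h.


PE = m * g * h
PE = 114.68 * 9.81 * 6.65
PE = 1125.0108 * 6.65 = 7481.3218 J

7481.3218 J


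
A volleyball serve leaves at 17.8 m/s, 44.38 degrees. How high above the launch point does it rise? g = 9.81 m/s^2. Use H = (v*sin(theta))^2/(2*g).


H = (v*sin(theta))^2 / (2*g)
vy = v*sin(theta) = 17.8 * sin(44.38 deg) = 12.4496 m/s
H = vy^2 / (2*g) = 154.9917 / (2*9.81)
H = 154.9917 / 19.62 = 7.8997 m

7.8997 m


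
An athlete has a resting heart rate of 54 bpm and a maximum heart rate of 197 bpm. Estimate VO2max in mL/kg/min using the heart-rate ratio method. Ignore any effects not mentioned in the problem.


VO2max = 15.3 * HRmax / HRrest
VO2max = 15.3 * 197 / 54
VO2max = 3014.1 / 54 = 55.8167 mL/kg/min

55.8167 mL/kg/min


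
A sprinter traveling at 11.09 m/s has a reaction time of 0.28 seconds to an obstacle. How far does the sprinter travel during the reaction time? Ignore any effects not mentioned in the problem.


d = v * t
d = 11.09 * 0.28
d = 3.1052 m

3.1052 m


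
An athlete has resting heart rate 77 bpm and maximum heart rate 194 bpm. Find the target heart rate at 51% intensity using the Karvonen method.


Target = HRrest + pct*(HRmax - HRrest)
Heart rate reserve = HRmax - HRrest = 194 - 77 = 117 bpm
Fraction = 51% = 0.51
Target = 77 + 0.51 * 117
Target = 77 + 59.67 = 136.67 bpm

136.67 bpm


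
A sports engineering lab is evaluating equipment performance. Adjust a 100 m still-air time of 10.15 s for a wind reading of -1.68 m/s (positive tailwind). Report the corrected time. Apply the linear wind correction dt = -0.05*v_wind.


dt = -0.05 * v_wind = -0.05 * -1.68 = 0.084 s
t_corrected = t_still + dt = 10.15 + (0.084)
t_corrected = 10.234 s

10.234 s


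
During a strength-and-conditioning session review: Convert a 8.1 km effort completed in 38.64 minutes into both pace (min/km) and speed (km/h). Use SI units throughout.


Pace = time / distance = 38.64 min / 8.1 km = 4.7704 min/km
Speed = distance / time_in_hours = 8.1 / 0.644 hr
Speed = 12.5776 km/h

4.7704 min/km, 12.5776 km/h


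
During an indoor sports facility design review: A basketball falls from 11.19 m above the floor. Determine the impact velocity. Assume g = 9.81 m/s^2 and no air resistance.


v = sqrt(2 * g * h)
v = sqrt(2 * 9.81 * 11.19)
v = sqrt(219.5478) = 14.8171 m/s

14.8171 m/s


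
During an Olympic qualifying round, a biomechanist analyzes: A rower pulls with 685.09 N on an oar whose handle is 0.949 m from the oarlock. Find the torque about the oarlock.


tau = F * d
tau = 685.09 * 0.949
tau = 650.1504 N*m

650.1504 N*m


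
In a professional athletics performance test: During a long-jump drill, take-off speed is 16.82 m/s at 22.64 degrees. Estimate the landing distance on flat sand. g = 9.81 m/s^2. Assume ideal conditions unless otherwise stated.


R = v^2 * sin(2*theta) / g
Convert angle to radians: theta = 22.64 deg = 0.3951 rad
sin(2*theta) = sin(0.7903) = 0.7106
R = 16.82^2 * 0.7106 / 9.81
R = 282.9124 * 0.7106 / 9.81 = 20.4918 m

20.4918 m


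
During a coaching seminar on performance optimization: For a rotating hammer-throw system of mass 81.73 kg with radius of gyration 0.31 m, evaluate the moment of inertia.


I = m * k^2
I = 81.73 * 0.31^2
I = 81.73 * 0.0961 = 7.8543 kg*m^2

7.8543 kg*m^2


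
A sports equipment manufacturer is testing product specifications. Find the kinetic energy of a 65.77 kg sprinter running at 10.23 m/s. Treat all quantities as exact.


KE = 0.5 * m * v^2
KE = 0.5 * 65.77 * 10.23^2
KE = 0.5 * 65.77 * 104.6529 = 3441.5106 J

3441.5106 J


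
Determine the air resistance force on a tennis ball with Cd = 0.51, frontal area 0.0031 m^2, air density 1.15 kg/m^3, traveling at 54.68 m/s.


Fd = 0.5 * Cd * rho * A * v^2
Fd = 0.5 * 0.51 * 1.15 * 0.0031 * 54.68^2
v^2 = 2989.9024
Fd = 0.5 * 0.51 * 1.15 * 0.0031 * 2989.9024 = 2.718 N

2.718 N


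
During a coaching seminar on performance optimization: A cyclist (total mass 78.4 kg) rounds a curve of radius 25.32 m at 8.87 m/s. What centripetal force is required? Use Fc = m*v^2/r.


Fc = m * v^2 / r
v^2 = 8.87^2 = 78.6769
Fc = 78.4 * 78.6769 / 25.32
Fc = 6168.269 / 25.32 = 243.6125 N

243.6125 N
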